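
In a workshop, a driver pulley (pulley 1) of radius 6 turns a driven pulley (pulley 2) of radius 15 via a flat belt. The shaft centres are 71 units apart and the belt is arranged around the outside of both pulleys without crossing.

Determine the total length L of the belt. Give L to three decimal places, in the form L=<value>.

open belt: β = asin((r2−r1)/C) = asin(9/71) = 7.2824°
wrap1 = π − 2β = 165.4351°
wrap2 = π + 2β = 194.5649°
tangent length = C·cosβ = 70.4273
L = r1·wrap1 + r2·wrap2 + 2·C·cosβ = 6·2.8874 + 15·3.3958 + 2·70.4273 = 209.1158

L=209.116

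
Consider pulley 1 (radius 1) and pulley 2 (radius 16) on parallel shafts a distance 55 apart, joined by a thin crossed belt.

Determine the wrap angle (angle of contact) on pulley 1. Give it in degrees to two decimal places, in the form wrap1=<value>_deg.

wrap1=216.01_deg

crossed belt: β = asin((r1+r2)/C) = asin(17/55) = 18.0045°
wrap1 = wrap2 = π + 2β = 216.0089°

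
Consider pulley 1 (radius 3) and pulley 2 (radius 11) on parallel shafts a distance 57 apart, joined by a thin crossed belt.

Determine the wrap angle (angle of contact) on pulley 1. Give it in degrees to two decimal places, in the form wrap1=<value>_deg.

wrap1=208.44_deg

crossed belt: β = asin((r1+r2)/C) = asin(14/57) = 14.2181°
wrap1 = wrap2 = π + 2β = 208.4362°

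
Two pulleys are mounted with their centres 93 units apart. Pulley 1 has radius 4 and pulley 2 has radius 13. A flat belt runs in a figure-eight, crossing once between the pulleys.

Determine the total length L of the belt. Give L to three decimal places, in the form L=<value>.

L=242.523

crossed belt: β = asin((r1+r2)/C) = asin(17/93) = 10.5326°
wrap1 = wrap2 = π + 2β = 201.0653°
tangent length = C·cosβ = 91.4330
L = (r1+r2)·wrap + 2·C·cosβ = 17·3.5093 + 2·91.4330 = 242.5233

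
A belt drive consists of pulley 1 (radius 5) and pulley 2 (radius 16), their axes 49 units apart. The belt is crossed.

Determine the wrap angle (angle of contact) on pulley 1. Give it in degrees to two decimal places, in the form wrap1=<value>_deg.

wrap1=230.75_deg

crossed belt: β = asin((r1+r2)/C) = asin(21/49) = 25.3769°
wrap1 = wrap2 = π + 2β = 230.7539°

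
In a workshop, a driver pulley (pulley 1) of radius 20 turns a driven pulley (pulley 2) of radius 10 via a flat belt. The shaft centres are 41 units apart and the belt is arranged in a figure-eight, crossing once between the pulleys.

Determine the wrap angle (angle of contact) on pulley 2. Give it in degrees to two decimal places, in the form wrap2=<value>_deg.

crossed belt: β = asin((r1+r2)/C) = asin(30/41) = 47.0297°
wrap1 = wrap2 = π + 2β = 274.0594°

wrap2=274.06_deg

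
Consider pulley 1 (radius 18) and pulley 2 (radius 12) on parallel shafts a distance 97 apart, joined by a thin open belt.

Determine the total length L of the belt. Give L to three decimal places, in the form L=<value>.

open belt: β = asin((r2−r1)/C) = asin(-6/97) = -3.5463°
wrap1 = π − 2β = 187.0927°
wrap2 = π + 2β = 172.9073°
tangent length = C·cosβ = 96.8143
L = r1·wrap1 + r2·wrap2 + 2·C·cosβ = 18·3.2654 + 12·3.0178 + 2·96.8143 = 288.6190

L=288.619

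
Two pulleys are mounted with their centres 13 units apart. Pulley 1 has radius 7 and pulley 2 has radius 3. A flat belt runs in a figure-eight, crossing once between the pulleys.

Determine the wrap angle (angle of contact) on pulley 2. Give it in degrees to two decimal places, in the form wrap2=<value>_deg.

wrap2=280.57_deg

crossed belt: β = asin((r1+r2)/C) = asin(10/13) = 50.2849°
wrap1 = wrap2 = π + 2β = 280.5697°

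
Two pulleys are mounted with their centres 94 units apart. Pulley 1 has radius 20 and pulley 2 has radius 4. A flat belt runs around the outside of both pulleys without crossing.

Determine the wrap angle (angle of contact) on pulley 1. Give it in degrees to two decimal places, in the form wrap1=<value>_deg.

wrap1=199.60_deg

open belt: β = asin((r2−r1)/C) = asin(-16/94) = -9.8002°
wrap1 = π − 2β = 199.6004°
wrap2 = π + 2β = 160.3996°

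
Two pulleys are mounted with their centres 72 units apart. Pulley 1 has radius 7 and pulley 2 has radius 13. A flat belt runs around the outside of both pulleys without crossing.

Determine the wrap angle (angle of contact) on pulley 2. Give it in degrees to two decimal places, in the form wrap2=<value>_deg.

open belt: β = asin((r2−r1)/C) = asin(6/72) = 4.7802°
wrap1 = π − 2β = 170.4396°
wrap2 = π + 2β = 189.5604°

wrap2=189.56_deg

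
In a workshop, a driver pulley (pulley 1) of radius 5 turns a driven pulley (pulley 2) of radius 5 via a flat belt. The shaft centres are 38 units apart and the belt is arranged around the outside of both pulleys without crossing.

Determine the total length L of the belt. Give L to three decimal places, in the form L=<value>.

open belt: β = asin((r2−r1)/C) = asin(0/38) = 0.0000°
wrap1 = π − 2β = 180.0000°
wrap2 = π + 2β = 180.0000°
tangent length = C·cosβ = 38.0000
L = r1·wrap1 + r2·wrap2 + 2·C·cosβ = 5·3.1416 + 5·3.1416 + 2·38.0000 = 107.4159

L=107.416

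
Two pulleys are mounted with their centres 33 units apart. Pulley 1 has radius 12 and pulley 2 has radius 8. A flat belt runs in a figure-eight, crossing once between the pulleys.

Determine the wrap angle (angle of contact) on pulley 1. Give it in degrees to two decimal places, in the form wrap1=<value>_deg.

wrap1=254.61_deg

crossed belt: β = asin((r1+r2)/C) = asin(20/33) = 37.3052°
wrap1 = wrap2 = π + 2β = 254.6104°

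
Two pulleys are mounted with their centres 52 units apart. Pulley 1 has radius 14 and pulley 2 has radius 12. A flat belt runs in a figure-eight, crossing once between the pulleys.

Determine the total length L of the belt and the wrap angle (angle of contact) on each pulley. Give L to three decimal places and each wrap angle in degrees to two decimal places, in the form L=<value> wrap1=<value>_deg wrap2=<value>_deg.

L=198.975 wrap1=240.00_deg wrap2=240.00_deg

crossed belt: β = asin((r1+r2)/C) = asin(26/52) = 30.0000°
wrap1 = wrap2 = π + 2β = 240.0000°
tangent length = C·cosβ = 45.0333
L = (r1+r2)·wrap + 2·C·cosβ = 26·4.1888 + 2·45.0333 = 198.9752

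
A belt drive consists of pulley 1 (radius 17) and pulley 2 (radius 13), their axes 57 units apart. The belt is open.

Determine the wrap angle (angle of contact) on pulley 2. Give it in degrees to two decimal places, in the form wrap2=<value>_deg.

open belt: β = asin((r2−r1)/C) = asin(-4/57) = -4.0241°
wrap1 = π − 2β = 188.0481°
wrap2 = π + 2β = 171.9519°

wrap2=171.95_deg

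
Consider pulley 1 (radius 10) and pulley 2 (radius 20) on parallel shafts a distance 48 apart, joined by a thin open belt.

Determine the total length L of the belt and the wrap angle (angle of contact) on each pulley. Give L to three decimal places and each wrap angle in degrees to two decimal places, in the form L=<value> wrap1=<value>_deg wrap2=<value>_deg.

open belt: β = asin((r2−r1)/C) = asin(10/48) = 12.0247°
wrap1 = π − 2β = 155.9506°
wrap2 = π + 2β = 204.0494°
tangent length = C·cosβ = 46.9468
L = r1·wrap1 + r2·wrap2 + 2·C·cosβ = 10·2.7219 + 20·3.5613 + 2·46.9468 = 192.3387

L=192.339 wrap1=155.95_deg wrap2=204.05_deg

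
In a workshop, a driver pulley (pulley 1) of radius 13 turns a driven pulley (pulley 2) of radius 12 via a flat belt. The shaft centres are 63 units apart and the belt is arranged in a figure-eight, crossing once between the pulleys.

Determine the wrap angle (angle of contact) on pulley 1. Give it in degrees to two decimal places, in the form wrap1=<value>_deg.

wrap1=226.76_deg

crossed belt: β = asin((r1+r2)/C) = asin(25/63) = 23.3799°
wrap1 = wrap2 = π + 2β = 226.7597°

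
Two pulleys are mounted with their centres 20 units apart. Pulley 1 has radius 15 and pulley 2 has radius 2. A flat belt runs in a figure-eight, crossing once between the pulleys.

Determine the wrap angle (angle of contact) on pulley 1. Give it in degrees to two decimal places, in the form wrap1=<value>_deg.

crossed belt: β = asin((r1+r2)/C) = asin(17/20) = 58.2117°
wrap1 = wrap2 = π + 2β = 296.4233°

wrap1=296.42_deg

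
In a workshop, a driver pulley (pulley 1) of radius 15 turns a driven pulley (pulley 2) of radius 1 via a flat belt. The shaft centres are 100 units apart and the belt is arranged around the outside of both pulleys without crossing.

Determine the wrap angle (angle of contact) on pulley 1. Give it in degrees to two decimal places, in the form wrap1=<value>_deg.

open belt: β = asin((r2−r1)/C) = asin(-14/100) = -8.0478°
wrap1 = π − 2β = 196.0957°
wrap2 = π + 2β = 163.9043°

wrap1=196.10_deg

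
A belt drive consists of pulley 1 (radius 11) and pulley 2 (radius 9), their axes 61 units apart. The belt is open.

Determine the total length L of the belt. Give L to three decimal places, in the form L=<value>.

L=184.897

open belt: β = asin((r2−r1)/C) = asin(-2/61) = -1.8789°
wrap1 = π − 2β = 183.7578°
wrap2 = π + 2β = 176.2422°
tangent length = C·cosβ = 60.9672
L = r1·wrap1 + r2·wrap2 + 2·C·cosβ = 11·3.2072 + 9·3.0760 + 2·60.9672 = 184.8974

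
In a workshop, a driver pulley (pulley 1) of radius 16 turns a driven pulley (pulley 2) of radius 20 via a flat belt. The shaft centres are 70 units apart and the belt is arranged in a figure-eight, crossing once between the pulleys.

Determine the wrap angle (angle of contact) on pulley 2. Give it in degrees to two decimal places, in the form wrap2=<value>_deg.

wrap2=241.90_deg

crossed belt: β = asin((r1+r2)/C) = asin(36/70) = 30.9497°
wrap1 = wrap2 = π + 2β = 241.8994°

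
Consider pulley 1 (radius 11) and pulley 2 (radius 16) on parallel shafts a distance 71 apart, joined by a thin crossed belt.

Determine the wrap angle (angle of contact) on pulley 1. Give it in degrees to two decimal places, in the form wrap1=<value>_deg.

crossed belt: β = asin((r1+r2)/C) = asin(27/71) = 22.3511°
wrap1 = wrap2 = π + 2β = 224.7023°

wrap1=224.70_deg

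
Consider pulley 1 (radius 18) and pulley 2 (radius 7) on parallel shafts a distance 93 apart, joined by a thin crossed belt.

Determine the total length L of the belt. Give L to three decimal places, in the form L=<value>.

crossed belt: β = asin((r1+r2)/C) = asin(25/93) = 15.5939°
wrap1 = wrap2 = π + 2β = 211.1878°
tangent length = C·cosβ = 89.5768
L = (r1+r2)·wrap + 2·C·cosβ = 25·3.6859 + 2·89.5768 = 271.3016

L=271.302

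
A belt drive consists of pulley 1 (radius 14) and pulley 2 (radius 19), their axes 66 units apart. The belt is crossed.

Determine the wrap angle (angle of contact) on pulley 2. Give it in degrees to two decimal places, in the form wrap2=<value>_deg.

wrap2=240.00_deg

crossed belt: β = asin((r1+r2)/C) = asin(33/66) = 30.0000°
wrap1 = wrap2 = π + 2β = 240.0000°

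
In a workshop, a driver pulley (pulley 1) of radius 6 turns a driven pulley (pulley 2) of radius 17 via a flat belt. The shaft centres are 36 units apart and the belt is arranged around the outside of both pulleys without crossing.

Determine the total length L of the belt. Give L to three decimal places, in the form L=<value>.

open belt: β = asin((r2−r1)/C) = asin(11/36) = 17.7916°
wrap1 = π − 2β = 144.4168°
wrap2 = π + 2β = 215.5832°
tangent length = C·cosβ = 34.2783
L = r1·wrap1 + r2·wrap2 + 2·C·cosβ = 6·2.5205 + 17·3.7626 + 2·34.2783 = 147.6447

L=147.645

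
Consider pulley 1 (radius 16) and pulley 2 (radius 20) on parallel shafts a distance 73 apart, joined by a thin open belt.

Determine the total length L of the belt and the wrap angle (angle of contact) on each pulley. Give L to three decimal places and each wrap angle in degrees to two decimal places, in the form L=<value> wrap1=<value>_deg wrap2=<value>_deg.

open belt: β = asin((r2−r1)/C) = asin(4/73) = 3.1411°
wrap1 = π − 2β = 173.7179°
wrap2 = π + 2β = 186.2821°
tangent length = C·cosβ = 72.8903
L = r1·wrap1 + r2·wrap2 + 2·C·cosβ = 16·3.0319 + 20·3.2512 + 2·72.8903 = 259.3166

L=259.317 wrap1=173.72_deg wrap2=186.28_deg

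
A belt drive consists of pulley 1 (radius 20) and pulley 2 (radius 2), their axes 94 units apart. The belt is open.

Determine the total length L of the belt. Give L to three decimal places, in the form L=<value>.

open belt: β = asin((r2−r1)/C) = asin(-18/94) = -11.0397°
wrap1 = π − 2β = 202.0794°
wrap2 = π + 2β = 157.9206°
tangent length = C·cosβ = 92.2605
L = r1·wrap1 + r2·wrap2 + 2·C·cosβ = 20·3.5270 + 2·2.7562 + 2·92.2605 = 260.5725

L=260.572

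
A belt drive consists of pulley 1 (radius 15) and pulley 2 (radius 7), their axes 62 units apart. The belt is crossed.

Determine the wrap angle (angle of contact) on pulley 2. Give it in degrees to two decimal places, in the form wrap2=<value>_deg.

wrap2=221.57_deg

crossed belt: β = asin((r1+r2)/C) = asin(22/62) = 20.7836°
wrap1 = wrap2 = π + 2β = 221.5671°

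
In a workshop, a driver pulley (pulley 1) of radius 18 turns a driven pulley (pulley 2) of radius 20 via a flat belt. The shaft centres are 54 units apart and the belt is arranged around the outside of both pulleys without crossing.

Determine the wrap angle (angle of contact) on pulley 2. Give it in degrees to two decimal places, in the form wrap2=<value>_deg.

open belt: β = asin((r2−r1)/C) = asin(2/54) = 2.1226°
wrap1 = π − 2β = 175.7549°
wrap2 = π + 2β = 184.2451°

wrap2=184.25_deg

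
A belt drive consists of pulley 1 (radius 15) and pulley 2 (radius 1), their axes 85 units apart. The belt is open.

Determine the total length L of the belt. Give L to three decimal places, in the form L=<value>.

open belt: β = asin((r2−r1)/C) = asin(-14/85) = -9.4801°
wrap1 = π − 2β = 198.9603°
wrap2 = π + 2β = 161.0397°
tangent length = C·cosβ = 83.8391
L = r1·wrap1 + r2·wrap2 + 2·C·cosβ = 15·3.4725 + 1·2.8107 + 2·83.8391 = 222.5766

L=222.577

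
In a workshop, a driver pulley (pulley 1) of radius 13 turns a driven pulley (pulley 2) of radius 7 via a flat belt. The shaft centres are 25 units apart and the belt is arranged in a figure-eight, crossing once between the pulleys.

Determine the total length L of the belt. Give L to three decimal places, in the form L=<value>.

L=129.924

crossed belt: β = asin((r1+r2)/C) = asin(20/25) = 53.1301°
wrap1 = wrap2 = π + 2β = 286.2602°
tangent length = C·cosβ = 15.0000
L = (r1+r2)·wrap + 2·C·cosβ = 20·4.9962 + 2·15.0000 = 129.9237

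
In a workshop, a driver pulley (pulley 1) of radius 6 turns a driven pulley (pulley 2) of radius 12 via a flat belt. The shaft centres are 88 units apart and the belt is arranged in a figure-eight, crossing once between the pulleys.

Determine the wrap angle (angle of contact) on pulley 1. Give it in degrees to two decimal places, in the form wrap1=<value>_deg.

crossed belt: β = asin((r1+r2)/C) = asin(18/88) = 11.8029°
wrap1 = wrap2 = π + 2β = 203.6058°

wrap1=203.61_deg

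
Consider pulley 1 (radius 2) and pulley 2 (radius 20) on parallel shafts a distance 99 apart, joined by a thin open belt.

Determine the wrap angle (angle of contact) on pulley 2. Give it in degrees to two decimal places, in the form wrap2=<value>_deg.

open belt: β = asin((r2−r1)/C) = asin(18/99) = 10.4757°
wrap1 = π − 2β = 159.0486°
wrap2 = π + 2β = 200.9514°

wrap2=200.95_deg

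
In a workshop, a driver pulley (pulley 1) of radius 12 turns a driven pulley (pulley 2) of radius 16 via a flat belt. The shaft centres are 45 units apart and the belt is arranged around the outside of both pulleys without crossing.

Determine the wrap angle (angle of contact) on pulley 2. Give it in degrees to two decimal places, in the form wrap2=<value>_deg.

wrap2=190.20_deg

open belt: β = asin((r2−r1)/C) = asin(4/45) = 5.0997°
wrap1 = π − 2β = 169.8006°
wrap2 = π + 2β = 190.1994°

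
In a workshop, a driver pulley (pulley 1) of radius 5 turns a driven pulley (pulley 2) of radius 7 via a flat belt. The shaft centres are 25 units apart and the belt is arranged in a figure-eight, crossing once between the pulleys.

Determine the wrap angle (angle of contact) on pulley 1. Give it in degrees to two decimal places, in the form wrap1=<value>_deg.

wrap1=237.37_deg

crossed belt: β = asin((r1+r2)/C) = asin(12/25) = 28.6854°
wrap1 = wrap2 = π + 2β = 237.3708°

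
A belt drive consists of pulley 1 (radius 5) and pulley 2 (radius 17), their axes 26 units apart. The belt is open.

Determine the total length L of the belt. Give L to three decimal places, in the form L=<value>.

open belt: β = asin((r2−r1)/C) = asin(12/26) = 27.4864°
wrap1 = π − 2β = 125.0271°
wrap2 = π + 2β = 234.9729°
tangent length = C·cosβ = 23.0651
L = r1·wrap1 + r2·wrap2 + 2·C·cosβ = 5·2.1821 + 17·4.1010 + 2·23.0651 = 126.7588

L=126.759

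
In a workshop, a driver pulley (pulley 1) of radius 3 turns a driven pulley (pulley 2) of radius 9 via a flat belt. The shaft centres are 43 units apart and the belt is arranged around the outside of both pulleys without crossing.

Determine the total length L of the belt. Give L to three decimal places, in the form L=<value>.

L=124.538

open belt: β = asin((r2−r1)/C) = asin(6/43) = 8.0209°
wrap1 = π − 2β = 163.9581°
wrap2 = π + 2β = 196.0419°
tangent length = C·cosβ = 42.5793
L = r1·wrap1 + r2·wrap2 + 2·C·cosβ = 3·2.8616 + 9·3.4216 + 2·42.5793 = 124.5377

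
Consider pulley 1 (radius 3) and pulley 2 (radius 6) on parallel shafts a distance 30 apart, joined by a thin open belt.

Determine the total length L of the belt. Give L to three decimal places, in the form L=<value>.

open belt: β = asin((r2−r1)/C) = asin(3/30) = 5.7392°
wrap1 = π − 2β = 168.5217°
wrap2 = π + 2β = 191.4783°
tangent length = C·cosβ = 29.8496
L = r1·wrap1 + r2·wrap2 + 2·C·cosβ = 3·2.9413 + 6·3.3419 + 2·29.8496 = 88.5746

L=88.575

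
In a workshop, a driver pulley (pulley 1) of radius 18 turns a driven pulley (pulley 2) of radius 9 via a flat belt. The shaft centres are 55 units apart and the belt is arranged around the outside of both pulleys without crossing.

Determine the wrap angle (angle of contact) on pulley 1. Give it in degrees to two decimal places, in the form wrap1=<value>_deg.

wrap1=198.84_deg

open belt: β = asin((r2−r1)/C) = asin(-9/55) = -9.4180°
wrap1 = π − 2β = 198.8361°
wrap2 = π + 2β = 161.1639°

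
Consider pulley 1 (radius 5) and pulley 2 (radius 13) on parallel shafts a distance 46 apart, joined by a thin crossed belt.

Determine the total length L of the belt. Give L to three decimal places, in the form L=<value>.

L=155.686

crossed belt: β = asin((r1+r2)/C) = asin(18/46) = 23.0357°
wrap1 = wrap2 = π + 2β = 226.0714°
tangent length = C·cosβ = 42.3320
L = (r1+r2)·wrap + 2·C·cosβ = 18·3.9457 + 2·42.3320 = 155.6865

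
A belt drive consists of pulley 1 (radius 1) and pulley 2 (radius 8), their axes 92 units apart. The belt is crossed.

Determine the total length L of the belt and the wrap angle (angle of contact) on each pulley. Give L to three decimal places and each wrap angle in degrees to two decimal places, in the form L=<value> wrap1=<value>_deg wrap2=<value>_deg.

L=213.155 wrap1=191.23_deg wrap2=191.23_deg

crossed belt: β = asin((r1+r2)/C) = asin(9/92) = 5.6140°
wrap1 = wrap2 = π + 2β = 191.2280°
tangent length = C·cosβ = 91.5587
L = (r1+r2)·wrap + 2·C·cosβ = 9·3.3376 + 2·91.5587 = 213.1555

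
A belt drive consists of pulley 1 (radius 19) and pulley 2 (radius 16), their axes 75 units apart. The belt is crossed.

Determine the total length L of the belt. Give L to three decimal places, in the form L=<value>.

L=276.607

crossed belt: β = asin((r1+r2)/C) = asin(35/75) = 27.8181°
wrap1 = wrap2 = π + 2β = 235.6363°
tangent length = C·cosβ = 66.3325
L = (r1+r2)·wrap + 2·C·cosβ = 35·4.1126 + 2·66.3325 = 276.6070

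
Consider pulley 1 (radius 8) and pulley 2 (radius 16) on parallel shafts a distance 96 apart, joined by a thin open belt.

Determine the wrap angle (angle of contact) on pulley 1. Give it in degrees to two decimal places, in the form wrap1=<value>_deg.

open belt: β = asin((r2−r1)/C) = asin(8/96) = 4.7802°
wrap1 = π − 2β = 170.4396°
wrap2 = π + 2β = 189.5604°

wrap1=170.44_deg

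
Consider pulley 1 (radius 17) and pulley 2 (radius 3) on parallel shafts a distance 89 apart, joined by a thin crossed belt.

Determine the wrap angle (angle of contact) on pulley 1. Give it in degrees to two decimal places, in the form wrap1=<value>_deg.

wrap1=205.97_deg

crossed belt: β = asin((r1+r2)/C) = asin(20/89) = 12.9864°
wrap1 = wrap2 = π + 2β = 205.9727°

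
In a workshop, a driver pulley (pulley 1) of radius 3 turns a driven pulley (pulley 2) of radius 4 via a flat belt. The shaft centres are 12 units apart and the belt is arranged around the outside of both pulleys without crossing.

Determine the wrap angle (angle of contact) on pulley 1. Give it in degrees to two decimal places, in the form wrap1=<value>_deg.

wrap1=170.44_deg

open belt: β = asin((r2−r1)/C) = asin(1/12) = 4.7802°
wrap1 = π − 2β = 170.4396°
wrap2 = π + 2β = 189.5604°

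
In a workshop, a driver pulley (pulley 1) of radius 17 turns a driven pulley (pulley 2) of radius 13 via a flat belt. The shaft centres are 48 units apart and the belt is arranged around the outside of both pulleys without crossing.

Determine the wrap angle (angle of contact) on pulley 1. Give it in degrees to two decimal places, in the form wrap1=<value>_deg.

open belt: β = asin((r2−r1)/C) = asin(-4/48) = -4.7802°
wrap1 = π − 2β = 189.5604°
wrap2 = π + 2β = 170.4396°

wrap1=189.56_deg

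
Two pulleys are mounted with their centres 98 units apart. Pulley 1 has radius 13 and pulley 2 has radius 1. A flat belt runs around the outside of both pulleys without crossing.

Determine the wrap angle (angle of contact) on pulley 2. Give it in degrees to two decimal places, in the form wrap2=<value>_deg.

open belt: β = asin((r2−r1)/C) = asin(-12/98) = -7.0335°
wrap1 = π − 2β = 194.0669°
wrap2 = π + 2β = 165.9331°

wrap2=165.93_deg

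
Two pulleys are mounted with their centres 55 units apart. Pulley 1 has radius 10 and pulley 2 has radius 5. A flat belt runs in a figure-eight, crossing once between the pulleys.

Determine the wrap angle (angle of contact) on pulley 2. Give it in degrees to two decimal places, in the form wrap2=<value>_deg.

crossed belt: β = asin((r1+r2)/C) = asin(15/55) = 15.8266°
wrap1 = wrap2 = π + 2β = 211.6532°

wrap2=211.65_deg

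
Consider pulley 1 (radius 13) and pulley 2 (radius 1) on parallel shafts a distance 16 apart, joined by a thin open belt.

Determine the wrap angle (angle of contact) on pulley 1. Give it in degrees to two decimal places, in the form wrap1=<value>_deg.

open belt: β = asin((r2−r1)/C) = asin(-12/16) = -48.5904°
wrap1 = π − 2β = 277.1808°
wrap2 = π + 2β = 82.8192°

wrap1=277.18_deg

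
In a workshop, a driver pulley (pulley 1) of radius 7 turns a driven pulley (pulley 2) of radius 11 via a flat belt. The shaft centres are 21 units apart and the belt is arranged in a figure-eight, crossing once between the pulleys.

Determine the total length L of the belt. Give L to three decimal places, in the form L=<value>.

crossed belt: β = asin((r1+r2)/C) = asin(18/21) = 58.9973°
wrap1 = wrap2 = π + 2β = 297.9946°
tangent length = C·cosβ = 10.8167
L = (r1+r2)·wrap + 2·C·cosβ = 18·5.2010 + 2·10.8167 = 115.2511

L=115.251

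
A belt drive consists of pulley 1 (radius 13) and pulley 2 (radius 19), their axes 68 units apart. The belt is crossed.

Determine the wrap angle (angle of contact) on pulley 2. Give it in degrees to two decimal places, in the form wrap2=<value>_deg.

crossed belt: β = asin((r1+r2)/C) = asin(32/68) = 28.0725°
wrap1 = wrap2 = π + 2β = 236.1450°

wrap2=236.14_deg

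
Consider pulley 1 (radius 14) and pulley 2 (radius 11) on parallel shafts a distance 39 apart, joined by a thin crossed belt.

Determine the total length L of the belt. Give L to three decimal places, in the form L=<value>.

L=173.198

crossed belt: β = asin((r1+r2)/C) = asin(25/39) = 39.8683°
wrap1 = wrap2 = π + 2β = 259.7367°
tangent length = C·cosβ = 29.9333
L = (r1+r2)·wrap + 2·C·cosβ = 25·4.5333 + 2·29.9333 = 173.1980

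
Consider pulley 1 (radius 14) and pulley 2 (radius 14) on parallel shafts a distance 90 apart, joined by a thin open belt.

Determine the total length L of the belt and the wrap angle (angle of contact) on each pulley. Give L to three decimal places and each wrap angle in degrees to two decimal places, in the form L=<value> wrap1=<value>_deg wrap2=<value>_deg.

open belt: β = asin((r2−r1)/C) = asin(0/90) = 0.0000°
wrap1 = π − 2β = 180.0000°
wrap2 = π + 2β = 180.0000°
tangent length = C·cosβ = 90.0000
L = r1·wrap1 + r2·wrap2 + 2·C·cosβ = 14·3.1416 + 14·3.1416 + 2·90.0000 = 267.9646

L=267.965 wrap1=180.00_deg wrap2=180.00_deg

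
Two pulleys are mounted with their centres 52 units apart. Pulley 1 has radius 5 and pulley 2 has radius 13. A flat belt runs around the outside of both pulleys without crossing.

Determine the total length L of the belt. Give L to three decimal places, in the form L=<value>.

L=161.782

open belt: β = asin((r2−r1)/C) = asin(8/52) = 8.8499°
wrap1 = π − 2β = 162.3002°
wrap2 = π + 2β = 197.6998°
tangent length = C·cosβ = 51.3809
L = r1·wrap1 + r2·wrap2 + 2·C·cosβ = 5·2.8327 + 13·3.4505 + 2·51.3809 = 161.7819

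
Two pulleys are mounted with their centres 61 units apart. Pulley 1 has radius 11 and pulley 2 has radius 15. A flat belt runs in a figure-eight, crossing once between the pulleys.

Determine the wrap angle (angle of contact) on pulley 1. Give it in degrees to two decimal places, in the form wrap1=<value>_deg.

crossed belt: β = asin((r1+r2)/C) = asin(26/61) = 25.2285°
wrap1 = wrap2 = π + 2β = 230.4570°

wrap1=230.46_deg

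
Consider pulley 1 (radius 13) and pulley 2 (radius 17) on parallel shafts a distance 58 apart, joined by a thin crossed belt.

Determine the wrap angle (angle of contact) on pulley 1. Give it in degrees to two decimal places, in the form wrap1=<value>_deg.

wrap1=242.29_deg

crossed belt: β = asin((r1+r2)/C) = asin(30/58) = 31.1474°
wrap1 = wrap2 = π + 2β = 242.2948°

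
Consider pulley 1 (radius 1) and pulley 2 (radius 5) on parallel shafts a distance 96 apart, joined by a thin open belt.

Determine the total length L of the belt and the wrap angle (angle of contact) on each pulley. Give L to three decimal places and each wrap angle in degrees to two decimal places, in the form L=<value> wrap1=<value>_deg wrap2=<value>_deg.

open belt: β = asin((r2−r1)/C) = asin(4/96) = 2.3880°
wrap1 = π − 2β = 175.2240°
wrap2 = π + 2β = 184.7760°
tangent length = C·cosβ = 95.9166
L = r1·wrap1 + r2·wrap2 + 2·C·cosβ = 1·3.0582 + 5·3.2250 + 2·95.9166 = 211.0162

L=211.016 wrap1=175.22_deg wrap2=184.78_deg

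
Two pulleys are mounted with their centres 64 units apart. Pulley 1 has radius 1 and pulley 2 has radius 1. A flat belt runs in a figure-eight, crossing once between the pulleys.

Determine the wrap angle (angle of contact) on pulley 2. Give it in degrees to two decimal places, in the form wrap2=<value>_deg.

crossed belt: β = asin((r1+r2)/C) = asin(2/64) = 1.7908°
wrap1 = wrap2 = π + 2β = 183.5816°

wrap2=183.58_deg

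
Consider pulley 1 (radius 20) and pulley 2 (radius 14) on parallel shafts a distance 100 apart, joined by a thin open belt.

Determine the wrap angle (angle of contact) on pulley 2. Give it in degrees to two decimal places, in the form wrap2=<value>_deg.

wrap2=173.12_deg

open belt: β = asin((r2−r1)/C) = asin(-6/100) = -3.4398°
wrap1 = π − 2β = 186.8796°
wrap2 = π + 2β = 173.1204°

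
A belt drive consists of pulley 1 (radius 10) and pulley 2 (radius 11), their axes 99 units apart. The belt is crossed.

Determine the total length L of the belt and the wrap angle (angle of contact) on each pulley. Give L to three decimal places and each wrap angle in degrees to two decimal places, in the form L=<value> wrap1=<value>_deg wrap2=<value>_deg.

L=268.445 wrap1=204.49_deg wrap2=204.49_deg

crossed belt: β = asin((r1+r2)/C) = asin(21/99) = 12.2467°
wrap1 = wrap2 = π + 2β = 204.4934°
tangent length = C·cosβ = 96.7471
L = (r1+r2)·wrap + 2·C·cosβ = 21·3.5691 + 2·96.7471 = 268.4449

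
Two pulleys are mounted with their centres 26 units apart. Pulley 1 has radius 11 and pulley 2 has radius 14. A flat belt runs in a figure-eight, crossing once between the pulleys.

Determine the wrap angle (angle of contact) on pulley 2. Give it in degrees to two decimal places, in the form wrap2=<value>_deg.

wrap2=328.12_deg

crossed belt: β = asin((r1+r2)/C) = asin(25/26) = 74.0576°
wrap1 = wrap2 = π + 2β = 328.1153°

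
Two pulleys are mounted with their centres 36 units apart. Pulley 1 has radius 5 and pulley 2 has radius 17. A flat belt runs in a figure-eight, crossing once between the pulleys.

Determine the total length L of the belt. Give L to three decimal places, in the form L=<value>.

crossed belt: β = asin((r1+r2)/C) = asin(22/36) = 37.6699°
wrap1 = wrap2 = π + 2β = 255.3398°
tangent length = C·cosβ = 28.4956
L = (r1+r2)·wrap + 2·C·cosβ = 22·4.4565 + 2·28.4956 = 155.0347

L=155.035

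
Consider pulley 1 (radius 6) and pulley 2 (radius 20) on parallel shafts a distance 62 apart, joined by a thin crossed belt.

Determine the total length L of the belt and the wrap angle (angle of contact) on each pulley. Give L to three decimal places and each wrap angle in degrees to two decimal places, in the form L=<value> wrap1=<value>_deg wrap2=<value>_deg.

crossed belt: β = asin((r1+r2)/C) = asin(26/62) = 24.7939°
wrap1 = wrap2 = π + 2β = 229.5877°
tangent length = C·cosβ = 56.2850
L = (r1+r2)·wrap + 2·C·cosβ = 26·4.0071 + 2·56.2850 = 216.7536

L=216.754 wrap1=229.59_deg wrap2=229.59_deg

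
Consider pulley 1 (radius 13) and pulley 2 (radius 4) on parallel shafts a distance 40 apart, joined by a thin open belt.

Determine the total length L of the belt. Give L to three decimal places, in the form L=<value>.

open belt: β = asin((r2−r1)/C) = asin(-9/40) = -13.0029°
wrap1 = π − 2β = 206.0058°
wrap2 = π + 2β = 153.9942°
tangent length = C·cosβ = 38.9744
L = r1·wrap1 + r2·wrap2 + 2·C·cosβ = 13·3.5955 + 4·2.6877 + 2·38.9744 = 135.4408

L=135.441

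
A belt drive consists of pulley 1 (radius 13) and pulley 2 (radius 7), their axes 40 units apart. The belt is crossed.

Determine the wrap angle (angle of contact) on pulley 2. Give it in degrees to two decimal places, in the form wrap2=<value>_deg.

wrap2=240.00_deg

crossed belt: β = asin((r1+r2)/C) = asin(20/40) = 30.0000°
wrap1 = wrap2 = π + 2β = 240.0000°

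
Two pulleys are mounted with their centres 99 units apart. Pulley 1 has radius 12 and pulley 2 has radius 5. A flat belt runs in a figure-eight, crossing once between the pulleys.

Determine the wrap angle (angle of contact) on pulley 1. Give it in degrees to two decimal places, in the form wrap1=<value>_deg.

crossed belt: β = asin((r1+r2)/C) = asin(17/99) = 9.8877°
wrap1 = wrap2 = π + 2β = 199.7753°

wrap1=199.78_deg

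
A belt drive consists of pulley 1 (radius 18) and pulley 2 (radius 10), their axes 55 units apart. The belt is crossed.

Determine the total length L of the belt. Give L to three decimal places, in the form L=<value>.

crossed belt: β = asin((r1+r2)/C) = asin(28/55) = 30.6033°
wrap1 = wrap2 = π + 2β = 241.2066°
tangent length = C·cosβ = 47.3392
L = (r1+r2)·wrap + 2·C·cosβ = 28·4.2098 + 2·47.3392 = 212.5542

L=212.554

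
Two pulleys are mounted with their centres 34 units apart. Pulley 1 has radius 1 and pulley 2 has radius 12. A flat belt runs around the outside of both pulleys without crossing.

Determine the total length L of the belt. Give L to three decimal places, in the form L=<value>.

open belt: β = asin((r2−r1)/C) = asin(11/34) = 18.8765°
wrap1 = π − 2β = 142.2470°
wrap2 = π + 2β = 217.7530°
tangent length = C·cosβ = 32.1714
L = r1·wrap1 + r2·wrap2 + 2·C·cosβ = 1·2.4827 + 12·3.8005 + 2·32.1714 = 112.4316

L=112.432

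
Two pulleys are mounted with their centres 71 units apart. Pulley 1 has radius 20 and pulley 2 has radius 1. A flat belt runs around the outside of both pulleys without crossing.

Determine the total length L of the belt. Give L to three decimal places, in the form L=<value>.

L=213.089

open belt: β = asin((r2−r1)/C) = asin(-19/71) = -15.5218°
wrap1 = π − 2β = 211.0437°
wrap2 = π + 2β = 148.9563°
tangent length = C·cosβ = 68.4105
L = r1·wrap1 + r2·wrap2 + 2·C·cosβ = 20·3.6834 + 1·2.5998 + 2·68.4105 = 213.0890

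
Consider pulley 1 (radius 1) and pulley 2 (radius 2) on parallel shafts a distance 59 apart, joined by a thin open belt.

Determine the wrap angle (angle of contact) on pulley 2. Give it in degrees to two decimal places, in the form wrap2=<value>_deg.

wrap2=181.94_deg

open belt: β = asin((r2−r1)/C) = asin(1/59) = 0.9712°
wrap1 = π − 2β = 178.0577°
wrap2 = π + 2β = 181.9423°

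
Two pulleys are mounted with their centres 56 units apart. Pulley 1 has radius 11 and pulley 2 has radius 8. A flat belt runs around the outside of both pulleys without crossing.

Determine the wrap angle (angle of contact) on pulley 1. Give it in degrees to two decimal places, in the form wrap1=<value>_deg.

open belt: β = asin((r2−r1)/C) = asin(-3/56) = -3.0709°
wrap1 = π − 2β = 186.1418°
wrap2 = π + 2β = 173.8582°

wrap1=186.14_deg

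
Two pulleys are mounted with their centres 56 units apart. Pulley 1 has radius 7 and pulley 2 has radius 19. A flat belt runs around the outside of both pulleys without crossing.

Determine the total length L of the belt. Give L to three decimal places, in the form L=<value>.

open belt: β = asin((r2−r1)/C) = asin(12/56) = 12.3736°
wrap1 = π − 2β = 155.2527°
wrap2 = π + 2β = 204.7473°
tangent length = C·cosβ = 54.6992
L = r1·wrap1 + r2·wrap2 + 2·C·cosβ = 7·2.7097 + 19·3.5735 + 2·54.6992 = 196.2628

L=196.263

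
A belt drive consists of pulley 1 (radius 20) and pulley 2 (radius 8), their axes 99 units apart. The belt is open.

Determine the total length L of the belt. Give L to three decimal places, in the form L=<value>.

open belt: β = asin((r2−r1)/C) = asin(-12/99) = -6.9621°
wrap1 = π − 2β = 193.9241°
wrap2 = π + 2β = 166.0759°
tangent length = C·cosβ = 98.2700
L = r1·wrap1 + r2·wrap2 + 2·C·cosβ = 20·3.3846 + 8·2.8986 + 2·98.2700 = 287.4209

L=287.421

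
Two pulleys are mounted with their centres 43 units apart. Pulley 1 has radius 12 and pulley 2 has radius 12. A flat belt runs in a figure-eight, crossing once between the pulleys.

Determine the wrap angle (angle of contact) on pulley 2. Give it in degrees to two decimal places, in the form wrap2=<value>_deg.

crossed belt: β = asin((r1+r2)/C) = asin(24/43) = 33.9272°
wrap1 = wrap2 = π + 2β = 247.8545°

wrap2=247.85_deg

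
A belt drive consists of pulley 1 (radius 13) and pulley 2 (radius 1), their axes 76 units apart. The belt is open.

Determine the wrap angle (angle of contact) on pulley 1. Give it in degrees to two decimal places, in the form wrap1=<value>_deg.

open belt: β = asin((r2−r1)/C) = asin(-12/76) = -9.0847°
wrap1 = π − 2β = 198.1694°
wrap2 = π + 2β = 161.8306°

wrap1=198.17_deg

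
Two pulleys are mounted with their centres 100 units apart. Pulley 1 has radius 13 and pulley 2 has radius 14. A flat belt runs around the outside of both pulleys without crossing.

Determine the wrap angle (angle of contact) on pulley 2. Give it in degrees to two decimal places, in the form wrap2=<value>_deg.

open belt: β = asin((r2−r1)/C) = asin(1/100) = 0.5730°
wrap1 = π − 2β = 178.8541°
wrap2 = π + 2β = 181.1459°

wrap2=181.15_deg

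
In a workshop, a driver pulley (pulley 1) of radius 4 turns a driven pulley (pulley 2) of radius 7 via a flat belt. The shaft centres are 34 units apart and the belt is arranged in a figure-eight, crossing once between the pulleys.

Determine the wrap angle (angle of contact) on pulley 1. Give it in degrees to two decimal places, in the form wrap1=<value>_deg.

crossed belt: β = asin((r1+r2)/C) = asin(11/34) = 18.8765°
wrap1 = wrap2 = π + 2β = 217.7530°

wrap1=217.75_deg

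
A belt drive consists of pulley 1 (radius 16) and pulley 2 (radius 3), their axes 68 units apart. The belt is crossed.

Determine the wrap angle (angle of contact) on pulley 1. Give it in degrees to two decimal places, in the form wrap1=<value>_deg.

crossed belt: β = asin((r1+r2)/C) = asin(19/68) = 16.2251°
wrap1 = wrap2 = π + 2β = 212.4502°

wrap1=212.45_deg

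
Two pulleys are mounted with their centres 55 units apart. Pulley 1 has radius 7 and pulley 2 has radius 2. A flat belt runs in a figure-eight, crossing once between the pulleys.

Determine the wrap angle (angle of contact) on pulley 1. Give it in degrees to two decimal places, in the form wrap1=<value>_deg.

crossed belt: β = asin((r1+r2)/C) = asin(9/55) = 9.4180°
wrap1 = wrap2 = π + 2β = 198.8361°

wrap1=198.84_deg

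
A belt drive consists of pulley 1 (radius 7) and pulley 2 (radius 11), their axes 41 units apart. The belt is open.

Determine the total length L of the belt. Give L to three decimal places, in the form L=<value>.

L=138.939

open belt: β = asin((r2−r1)/C) = asin(4/41) = 5.5987°
wrap1 = π − 2β = 168.8025°
wrap2 = π + 2β = 191.1975°
tangent length = C·cosβ = 40.8044
L = r1·wrap1 + r2·wrap2 + 2·C·cosβ = 7·2.9462 + 11·3.3370 + 2·40.8044 = 138.9392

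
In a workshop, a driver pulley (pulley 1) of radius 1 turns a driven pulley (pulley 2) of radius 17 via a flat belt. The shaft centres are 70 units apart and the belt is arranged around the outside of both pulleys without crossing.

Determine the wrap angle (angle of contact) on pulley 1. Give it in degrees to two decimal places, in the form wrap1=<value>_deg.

wrap1=153.57_deg

open belt: β = asin((r2−r1)/C) = asin(16/70) = 13.2130°
wrap1 = π − 2β = 153.5740°
wrap2 = π + 2β = 206.4260°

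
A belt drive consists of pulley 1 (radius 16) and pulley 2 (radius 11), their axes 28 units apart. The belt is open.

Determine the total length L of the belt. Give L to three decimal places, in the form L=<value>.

L=141.718

open belt: β = asin((r2−r1)/C) = asin(-5/28) = -10.2866°
wrap1 = π − 2β = 200.5731°
wrap2 = π + 2β = 159.4269°
tangent length = C·cosβ = 27.5500
L = r1·wrap1 + r2·wrap2 + 2·C·cosβ = 16·3.5007 + 11·2.7825 + 2·27.5500 = 141.7183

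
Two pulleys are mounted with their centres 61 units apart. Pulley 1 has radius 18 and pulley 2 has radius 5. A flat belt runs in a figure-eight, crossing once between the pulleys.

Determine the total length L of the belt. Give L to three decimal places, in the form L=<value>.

crossed belt: β = asin((r1+r2)/C) = asin(23/61) = 22.1510°
wrap1 = wrap2 = π + 2β = 224.3020°
tangent length = C·cosβ = 56.4978
L = (r1+r2)·wrap + 2·C·cosβ = 23·3.9148 + 2·56.4978 = 203.0362

L=203.036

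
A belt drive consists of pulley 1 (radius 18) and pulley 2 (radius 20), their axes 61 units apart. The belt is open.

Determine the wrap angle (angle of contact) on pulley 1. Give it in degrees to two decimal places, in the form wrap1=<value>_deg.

open belt: β = asin((r2−r1)/C) = asin(2/61) = 1.8789°
wrap1 = π − 2β = 176.2422°
wrap2 = π + 2β = 183.7578°

wrap1=176.24_deg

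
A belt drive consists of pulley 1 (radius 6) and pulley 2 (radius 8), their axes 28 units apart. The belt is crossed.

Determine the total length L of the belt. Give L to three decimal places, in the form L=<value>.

L=107.140

crossed belt: β = asin((r1+r2)/C) = asin(14/28) = 30.0000°
wrap1 = wrap2 = π + 2β = 240.0000°
tangent length = C·cosβ = 24.2487
L = (r1+r2)·wrap + 2·C·cosβ = 14·4.1888 + 2·24.2487 = 107.1405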